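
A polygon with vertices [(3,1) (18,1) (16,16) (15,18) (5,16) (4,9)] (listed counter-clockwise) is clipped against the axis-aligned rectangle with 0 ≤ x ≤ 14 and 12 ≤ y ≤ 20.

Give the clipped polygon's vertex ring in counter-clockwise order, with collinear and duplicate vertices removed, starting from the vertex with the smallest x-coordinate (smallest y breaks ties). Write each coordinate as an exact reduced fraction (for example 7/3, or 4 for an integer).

Clipped polygon: [(31/7,12) (14,12) (14,89/5) (5,16)]

1. After x ≥ 0: [(3,1) (18,1) (16,16) (15,18) (5,16) (4,9)]
2. After x ≤ 14: [(3,1) (14,1) (14,89/5) (5,16) (4,9)]
3. After y ≥ 12: [(14,12) (14,89/5) (5,16) (31/7,12)]
4. After y ≤ 20: [(14,12) (14,89/5) (5,16) (31/7,12)]
5. Canonical ring: [(31/7,12) (14,12) (14,89/5) (5,16)]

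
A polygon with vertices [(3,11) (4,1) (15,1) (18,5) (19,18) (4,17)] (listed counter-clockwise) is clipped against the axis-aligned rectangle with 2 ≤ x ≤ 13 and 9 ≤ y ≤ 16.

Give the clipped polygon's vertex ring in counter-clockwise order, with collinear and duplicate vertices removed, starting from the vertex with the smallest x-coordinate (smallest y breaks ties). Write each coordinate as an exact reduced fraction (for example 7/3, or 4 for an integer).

1. After x ≥ 2: [(3,11) (4,1) (15,1) (18,5) (19,18) (4,17)]
2. After x ≤ 13: [(3,11) (4,1) (13,1) (13,88/5) (4,17)]
3. After y ≥ 9: [(3,11) (16/5,9) (13,9) (13,88/5) (4,17)]
4. After y ≤ 16: [(23/6,16) (3,11) (16/5,9) (13,9) (13,16)]
5. Canonical ring: [(3,11) (16/5,9) (13,9) (13,16) (23/6,16)]

Clipped polygon: [(3,11) (16/5,9) (13,9) (13,16) (23/6,16)]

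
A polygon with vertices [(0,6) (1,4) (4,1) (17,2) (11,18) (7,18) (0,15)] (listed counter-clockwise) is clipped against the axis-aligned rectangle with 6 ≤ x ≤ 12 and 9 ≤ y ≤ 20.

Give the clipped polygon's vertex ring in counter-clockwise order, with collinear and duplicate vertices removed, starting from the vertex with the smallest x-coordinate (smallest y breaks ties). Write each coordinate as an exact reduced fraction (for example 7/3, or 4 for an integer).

1. After x ≥ 6: [(6,15/13) (17,2) (11,18) (7,18) (6,123/7)]
2. After x ≤ 12: [(6,15/13) (12,21/13) (12,46/3) (11,18) (7,18) (6,123/7)]
3. After y ≥ 9: [(6,9) (12,9) (12,46/3) (11,18) (7,18) (6,123/7)]
4. After y ≤ 20: [(6,9) (12,9) (12,46/3) (11,18) (7,18) (6,123/7)]
5. Canonical ring: [(6,9) (12,9) (12,46/3) (11,18) (7,18) (6,123/7)]

Clipped polygon: [(6,9) (12,9) (12,46/3) (11,18) (7,18) (6,123/7)]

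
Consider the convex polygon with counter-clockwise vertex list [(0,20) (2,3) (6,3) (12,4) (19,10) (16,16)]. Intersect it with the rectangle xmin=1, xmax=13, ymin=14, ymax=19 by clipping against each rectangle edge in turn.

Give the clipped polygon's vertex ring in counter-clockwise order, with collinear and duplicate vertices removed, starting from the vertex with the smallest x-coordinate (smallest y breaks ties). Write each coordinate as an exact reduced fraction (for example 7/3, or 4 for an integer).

Clipped polygon: [(1,14) (13,14) (13,67/4) (4,19) (1,19)]

1. After x ≥ 1: [(1,79/4) (1,23/2) (2,3) (6,3) (12,4) (19,10) (16,16)]
2. After x ≤ 13: [(13,67/4) (1,79/4) (1,23/2) (2,3) (6,3) (12,4) (13,34/7)]
3. After y ≥ 14: [(13,14) (13,67/4) (1,79/4) (1,14)]
4. After y ≤ 19: [(13,14) (13,67/4) (4,19) (1,19) (1,14)]
5. Canonical ring: [(1,14) (13,14) (13,67/4) (4,19) (1,19)]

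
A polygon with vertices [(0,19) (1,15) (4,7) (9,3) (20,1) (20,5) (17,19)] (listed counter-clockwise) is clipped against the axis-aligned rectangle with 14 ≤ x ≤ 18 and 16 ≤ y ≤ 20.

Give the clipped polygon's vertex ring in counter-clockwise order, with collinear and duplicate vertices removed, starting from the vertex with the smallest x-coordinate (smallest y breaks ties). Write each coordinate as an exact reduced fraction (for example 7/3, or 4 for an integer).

1. After x ≥ 14: [(14,19) (14,23/11) (20,1) (20,5) (17,19)]
2. After x ≤ 18: [(14,19) (14,23/11) (18,15/11) (18,43/3) (17,19)]
3. After y ≥ 16: [(14,19) (14,16) (247/14,16) (17,19)]
4. After y ≤ 20: [(14,19) (14,16) (247/14,16) (17,19)]
5. Canonical ring: [(14,16) (247/14,16) (17,19) (14,19)]

Clipped polygon: [(14,16) (247/14,16) (17,19) (14,19)]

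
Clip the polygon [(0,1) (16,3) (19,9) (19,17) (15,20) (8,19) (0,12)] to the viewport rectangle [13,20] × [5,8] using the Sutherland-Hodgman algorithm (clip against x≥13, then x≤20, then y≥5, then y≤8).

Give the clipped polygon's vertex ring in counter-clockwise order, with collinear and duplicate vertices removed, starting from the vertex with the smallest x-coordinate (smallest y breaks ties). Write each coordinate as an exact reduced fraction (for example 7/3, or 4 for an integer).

Clipped polygon: [(13,5) (17,5) (37/2,8) (13,8)]

1. After x ≥ 13: [(13,21/8) (16,3) (19,9) (19,17) (15,20) (13,138/7)]
2. After x ≤ 20: [(13,21/8) (16,3) (19,9) (19,17) (15,20) (13,138/7)]
3. After y ≥ 5: [(13,5) (17,5) (19,9) (19,17) (15,20) (13,138/7)]
4. After y ≤ 8: [(13,8) (13,5) (17,5) (37/2,8)]
5. Canonical ring: [(13,5) (17,5) (37/2,8) (13,8)]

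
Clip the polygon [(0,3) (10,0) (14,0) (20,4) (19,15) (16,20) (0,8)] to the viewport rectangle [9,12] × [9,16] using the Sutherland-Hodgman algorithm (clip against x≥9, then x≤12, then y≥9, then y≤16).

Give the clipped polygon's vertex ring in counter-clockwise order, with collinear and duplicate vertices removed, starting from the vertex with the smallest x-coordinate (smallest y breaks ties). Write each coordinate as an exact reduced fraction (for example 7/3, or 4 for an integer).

1. After x ≥ 9: [(9,3/10) (10,0) (14,0) (20,4) (19,15) (16,20) (9,59/4)]
2. After x ≤ 12: [(9,3/10) (10,0) (12,0) (12,17) (9,59/4)]
3. After y ≥ 9: [(9,9) (12,9) (12,17) (9,59/4)]
4. After y ≤ 16: [(9,9) (12,9) (12,16) (32/3,16) (9,59/4)]
5. Canonical ring: [(9,9) (12,9) (12,16) (32/3,16) (9,59/4)]

Clipped polygon: [(9,9) (12,9) (12,16) (32/3,16) (9,59/4)]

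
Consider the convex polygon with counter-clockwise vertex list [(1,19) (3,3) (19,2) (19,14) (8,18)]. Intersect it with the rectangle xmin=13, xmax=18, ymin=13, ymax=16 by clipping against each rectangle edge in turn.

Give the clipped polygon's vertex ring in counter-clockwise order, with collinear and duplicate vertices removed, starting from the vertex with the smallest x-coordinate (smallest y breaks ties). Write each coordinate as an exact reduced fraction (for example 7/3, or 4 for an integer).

Clipped polygon: [(13,13) (18,13) (18,158/11) (27/2,16) (13,16)]

1. After x ≥ 13: [(13,19/8) (19,2) (19,14) (13,178/11)]
2. After x ≤ 18: [(13,19/8) (18,33/16) (18,158/11) (13,178/11)]
3. After y ≥ 13: [(13,13) (18,13) (18,158/11) (13,178/11)]
4. After y ≤ 16: [(13,16) (13,13) (18,13) (18,158/11) (27/2,16)]
5. Canonical ring: [(13,13) (18,13) (18,158/11) (27/2,16) (13,16)]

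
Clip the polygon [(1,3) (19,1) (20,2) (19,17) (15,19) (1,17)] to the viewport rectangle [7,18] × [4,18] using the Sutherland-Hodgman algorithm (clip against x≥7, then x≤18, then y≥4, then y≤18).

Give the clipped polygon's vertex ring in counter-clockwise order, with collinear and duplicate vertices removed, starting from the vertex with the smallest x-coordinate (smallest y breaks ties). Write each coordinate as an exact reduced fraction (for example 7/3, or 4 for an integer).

1. After x ≥ 7: [(7,7/3) (19,1) (20,2) (19,17) (15,19) (7,125/7)]
2. After x ≤ 18: [(7,7/3) (18,10/9) (18,35/2) (15,19) (7,125/7)]
3. After y ≥ 4: [(7,4) (18,4) (18,35/2) (15,19) (7,125/7)]
4. After y ≤ 18: [(7,4) (18,4) (18,35/2) (17,18) (8,18) (7,125/7)]
5. Canonical ring: [(7,4) (18,4) (18,35/2) (17,18) (8,18) (7,125/7)]

Clipped polygon: [(7,4) (18,4) (18,35/2) (17,18) (8,18) (7,125/7)]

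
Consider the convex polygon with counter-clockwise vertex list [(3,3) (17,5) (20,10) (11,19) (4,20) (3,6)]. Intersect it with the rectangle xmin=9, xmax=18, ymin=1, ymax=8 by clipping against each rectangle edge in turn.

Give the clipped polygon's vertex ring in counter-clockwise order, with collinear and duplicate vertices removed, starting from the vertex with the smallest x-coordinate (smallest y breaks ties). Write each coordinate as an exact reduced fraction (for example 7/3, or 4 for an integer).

Clipped polygon: [(9,27/7) (17,5) (18,20/3) (18,8) (9,8)]

1. After x ≥ 9: [(9,27/7) (17,5) (20,10) (11,19) (9,135/7)]
2. After x ≤ 18: [(9,27/7) (17,5) (18,20/3) (18,12) (11,19) (9,135/7)]
3. After y ≥ 1: [(9,27/7) (17,5) (18,20/3) (18,12) (11,19) (9,135/7)]
4. After y ≤ 8: [(9,8) (9,27/7) (17,5) (18,20/3) (18,8)]
5. Canonical ring: [(9,27/7) (17,5) (18,20/3) (18,8) (9,8)]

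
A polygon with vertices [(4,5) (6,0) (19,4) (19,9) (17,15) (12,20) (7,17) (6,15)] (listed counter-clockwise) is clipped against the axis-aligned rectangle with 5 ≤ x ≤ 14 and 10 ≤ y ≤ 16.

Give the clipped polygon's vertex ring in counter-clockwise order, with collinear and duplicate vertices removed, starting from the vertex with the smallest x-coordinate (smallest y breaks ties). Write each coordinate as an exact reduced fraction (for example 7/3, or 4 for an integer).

1. After x ≥ 5: [(5,10) (5,5/2) (6,0) (19,4) (19,9) (17,15) (12,20) (7,17) (6,15)]
2. After x ≤ 14: [(5,10) (5,5/2) (6,0) (14,32/13) (14,18) (12,20) (7,17) (6,15)]
3. After y ≥ 10: [(5,10) (5,10) (14,10) (14,18) (12,20) (7,17) (6,15)]
4. After y ≤ 16: [(5,10) (5,10) (14,10) (14,16) (13/2,16) (6,15)]
5. Canonical ring: [(5,10) (14,10) (14,16) (13/2,16) (6,15)]

Clipped polygon: [(5,10) (14,10) (14,16) (13/2,16) (6,15)]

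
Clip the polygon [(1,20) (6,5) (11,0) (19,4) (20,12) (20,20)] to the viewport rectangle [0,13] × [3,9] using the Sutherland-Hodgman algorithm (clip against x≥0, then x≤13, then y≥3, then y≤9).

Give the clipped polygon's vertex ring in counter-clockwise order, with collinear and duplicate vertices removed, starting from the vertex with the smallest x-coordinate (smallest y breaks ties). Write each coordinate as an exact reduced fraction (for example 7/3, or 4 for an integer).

1. After x ≥ 0: [(1,20) (6,5) (11,0) (19,4) (20,12) (20,20)]
2. After x ≤ 13: [(13,20) (1,20) (6,5) (11,0) (13,1)]
3. After y ≥ 3: [(13,3) (13,20) (1,20) (6,5) (8,3)]
4. After y ≤ 9: [(13,3) (13,9) (14/3,9) (6,5) (8,3)]
5. Canonical ring: [(14/3,9) (6,5) (8,3) (13,3) (13,9)]

Clipped polygon: [(14/3,9) (6,5) (8,3) (13,3) (13,9)]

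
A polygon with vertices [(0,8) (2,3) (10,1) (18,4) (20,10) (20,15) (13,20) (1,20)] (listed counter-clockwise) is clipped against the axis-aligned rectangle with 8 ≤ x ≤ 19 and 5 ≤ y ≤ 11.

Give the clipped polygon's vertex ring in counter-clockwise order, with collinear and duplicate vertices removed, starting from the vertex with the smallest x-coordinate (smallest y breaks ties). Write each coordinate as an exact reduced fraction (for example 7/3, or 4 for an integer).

1. After x ≥ 8: [(8,3/2) (10,1) (18,4) (20,10) (20,15) (13,20) (8,20)]
2. After x ≤ 19: [(8,3/2) (10,1) (18,4) (19,7) (19,110/7) (13,20) (8,20)]
3. After y ≥ 5: [(8,5) (55/3,5) (19,7) (19,110/7) (13,20) (8,20)]
4. After y ≤ 11: [(8,11) (8,5) (55/3,5) (19,7) (19,11)]
5. Canonical ring: [(8,5) (55/3,5) (19,7) (19,11) (8,11)]

Clipped polygon: [(8,5) (55/3,5) (19,7) (19,11) (8,11)]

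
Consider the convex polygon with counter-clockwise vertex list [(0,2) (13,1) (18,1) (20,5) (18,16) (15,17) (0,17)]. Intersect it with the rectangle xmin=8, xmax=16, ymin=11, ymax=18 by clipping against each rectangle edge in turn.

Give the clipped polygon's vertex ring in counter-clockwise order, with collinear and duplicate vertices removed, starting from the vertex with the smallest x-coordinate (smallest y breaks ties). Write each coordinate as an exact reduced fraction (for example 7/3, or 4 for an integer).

Clipped polygon: [(8,11) (16,11) (16,50/3) (15,17) (8,17)]

1. After x ≥ 8: [(8,18/13) (13,1) (18,1) (20,5) (18,16) (15,17) (8,17)]
2. After x ≤ 16: [(8,18/13) (13,1) (16,1) (16,50/3) (15,17) (8,17)]
3. After y ≥ 11: [(8,11) (16,11) (16,50/3) (15,17) (8,17)]
4. After y ≤ 18: [(8,11) (16,11) (16,50/3) (15,17) (8,17)]
5. Canonical ring: [(8,11) (16,11) (16,50/3) (15,17) (8,17)]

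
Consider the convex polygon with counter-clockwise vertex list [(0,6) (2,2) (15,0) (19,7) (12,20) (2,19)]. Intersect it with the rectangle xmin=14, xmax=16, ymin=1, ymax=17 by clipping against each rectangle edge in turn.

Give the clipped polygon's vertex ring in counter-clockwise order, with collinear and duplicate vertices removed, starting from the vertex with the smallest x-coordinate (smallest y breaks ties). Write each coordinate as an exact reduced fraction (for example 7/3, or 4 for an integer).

Clipped polygon: [(14,1) (109/7,1) (16,7/4) (16,88/7) (14,114/7)]

1. After x ≥ 14: [(14,2/13) (15,0) (19,7) (14,114/7)]
2. After x ≤ 16: [(14,2/13) (15,0) (16,7/4) (16,88/7) (14,114/7)]
3. After y ≥ 1: [(14,1) (109/7,1) (16,7/4) (16,88/7) (14,114/7)]
4. After y ≤ 17: [(14,1) (109/7,1) (16,7/4) (16,88/7) (14,114/7)]
5. Canonical ring: [(14,1) (109/7,1) (16,7/4) (16,88/7) (14,114/7)]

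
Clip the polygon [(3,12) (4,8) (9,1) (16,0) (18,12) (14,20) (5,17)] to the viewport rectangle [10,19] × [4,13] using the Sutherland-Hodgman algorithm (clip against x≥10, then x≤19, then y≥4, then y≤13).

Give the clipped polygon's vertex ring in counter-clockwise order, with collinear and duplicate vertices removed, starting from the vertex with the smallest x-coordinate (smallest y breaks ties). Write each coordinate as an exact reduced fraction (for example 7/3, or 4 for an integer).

1. After x ≥ 10: [(10,6/7) (16,0) (18,12) (14,20) (10,56/3)]
2. After x ≤ 19: [(10,6/7) (16,0) (18,12) (14,20) (10,56/3)]
3. After y ≥ 4: [(10,4) (50/3,4) (18,12) (14,20) (10,56/3)]
4. After y ≤ 13: [(10,13) (10,4) (50/3,4) (18,12) (35/2,13)]
5. Canonical ring: [(10,4) (50/3,4) (18,12) (35/2,13) (10,13)]

Clipped polygon: [(10,4) (50/3,4) (18,12) (35/2,13) (10,13)]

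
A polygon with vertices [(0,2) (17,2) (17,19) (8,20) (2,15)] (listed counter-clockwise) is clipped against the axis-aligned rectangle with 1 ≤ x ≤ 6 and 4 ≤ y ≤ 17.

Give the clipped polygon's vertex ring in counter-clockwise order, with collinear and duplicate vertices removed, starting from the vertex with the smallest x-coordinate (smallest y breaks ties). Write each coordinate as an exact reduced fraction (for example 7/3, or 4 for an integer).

1. After x ≥ 1: [(1,17/2) (1,2) (17,2) (17,19) (8,20) (2,15)]
2. After x ≤ 6: [(1,17/2) (1,2) (6,2) (6,55/3) (2,15)]
3. After y ≥ 4: [(1,17/2) (1,4) (6,4) (6,55/3) (2,15)]
4. After y ≤ 17: [(1,17/2) (1,4) (6,4) (6,17) (22/5,17) (2,15)]
5. Canonical ring: [(1,4) (6,4) (6,17) (22/5,17) (2,15) (1,17/2)]

Clipped polygon: [(1,4) (6,4) (6,17) (22/5,17) (2,15) (1,17/2)]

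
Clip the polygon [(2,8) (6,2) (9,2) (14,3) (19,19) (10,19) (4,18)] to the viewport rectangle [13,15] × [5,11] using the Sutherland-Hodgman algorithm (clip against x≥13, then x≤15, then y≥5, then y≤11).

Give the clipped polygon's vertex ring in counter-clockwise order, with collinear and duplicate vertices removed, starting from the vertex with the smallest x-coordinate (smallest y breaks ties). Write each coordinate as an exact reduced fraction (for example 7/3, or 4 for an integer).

Clipped polygon: [(13,5) (117/8,5) (15,31/5) (15,11) (13,11)]

1. After x ≥ 13: [(13,14/5) (14,3) (19,19) (13,19)]
2. After x ≤ 15: [(13,14/5) (14,3) (15,31/5) (15,19) (13,19)]
3. After y ≥ 5: [(13,5) (117/8,5) (15,31/5) (15,19) (13,19)]
4. After y ≤ 11: [(13,11) (13,5) (117/8,5) (15,31/5) (15,11)]
5. Canonical ring: [(13,5) (117/8,5) (15,31/5) (15,11) (13,11)]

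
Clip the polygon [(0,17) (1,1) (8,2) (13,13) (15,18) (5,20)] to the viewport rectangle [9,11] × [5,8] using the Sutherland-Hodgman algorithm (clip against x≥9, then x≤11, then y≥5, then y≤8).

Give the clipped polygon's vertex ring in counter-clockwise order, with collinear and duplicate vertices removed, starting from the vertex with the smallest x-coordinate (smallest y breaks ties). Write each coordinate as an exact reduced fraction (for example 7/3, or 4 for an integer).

Clipped polygon: [(9,5) (103/11,5) (118/11,8) (9,8)]

1. After x ≥ 9: [(9,21/5) (13,13) (15,18) (9,96/5)]
2. After x ≤ 11: [(9,21/5) (11,43/5) (11,94/5) (9,96/5)]
3. After y ≥ 5: [(9,5) (103/11,5) (11,43/5) (11,94/5) (9,96/5)]
4. After y ≤ 8: [(9,8) (9,5) (103/11,5) (118/11,8)]
5. Canonical ring: [(9,5) (103/11,5) (118/11,8) (9,8)]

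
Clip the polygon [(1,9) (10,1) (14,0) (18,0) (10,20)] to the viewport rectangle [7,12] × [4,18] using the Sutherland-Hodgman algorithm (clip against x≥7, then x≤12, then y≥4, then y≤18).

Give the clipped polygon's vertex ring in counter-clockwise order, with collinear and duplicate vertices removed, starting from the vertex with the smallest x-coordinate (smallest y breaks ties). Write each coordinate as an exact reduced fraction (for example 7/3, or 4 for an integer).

Clipped polygon: [(7,4) (12,4) (12,15) (54/5,18) (92/11,18) (7,49/3)]

1. After x ≥ 7: [(7,49/3) (7,11/3) (10,1) (14,0) (18,0) (10,20)]
2. After x ≤ 12: [(7,49/3) (7,11/3) (10,1) (12,1/2) (12,15) (10,20)]
3. After y ≥ 4: [(7,49/3) (7,4) (12,4) (12,15) (10,20)]
4. After y ≤ 18: [(92/11,18) (7,49/3) (7,4) (12,4) (12,15) (54/5,18)]
5. Canonical ring: [(7,4) (12,4) (12,15) (54/5,18) (92/11,18) (7,49/3)]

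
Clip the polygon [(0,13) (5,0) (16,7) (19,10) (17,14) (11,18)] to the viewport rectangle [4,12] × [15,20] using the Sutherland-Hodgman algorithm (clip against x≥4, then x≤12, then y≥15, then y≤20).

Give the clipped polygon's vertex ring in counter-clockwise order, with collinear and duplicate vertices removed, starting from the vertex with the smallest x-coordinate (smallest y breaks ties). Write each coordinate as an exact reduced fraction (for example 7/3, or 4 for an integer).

1. After x ≥ 4: [(4,163/11) (4,13/5) (5,0) (16,7) (19,10) (17,14) (11,18)]
2. After x ≤ 12: [(4,163/11) (4,13/5) (5,0) (12,49/11) (12,52/3) (11,18)]
3. After y ≥ 15: [(22/5,15) (12,15) (12,52/3) (11,18)]
4. After y ≤ 20: [(22/5,15) (12,15) (12,52/3) (11,18)]
5. Canonical ring: [(22/5,15) (12,15) (12,52/3) (11,18)]

Clipped polygon: [(22/5,15) (12,15) (12,52/3) (11,18)]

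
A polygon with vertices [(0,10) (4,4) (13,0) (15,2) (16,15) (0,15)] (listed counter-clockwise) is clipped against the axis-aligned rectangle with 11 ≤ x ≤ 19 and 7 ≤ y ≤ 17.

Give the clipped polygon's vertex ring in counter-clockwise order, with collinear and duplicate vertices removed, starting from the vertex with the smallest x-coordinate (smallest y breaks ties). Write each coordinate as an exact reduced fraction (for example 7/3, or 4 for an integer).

1. After x ≥ 11: [(11,8/9) (13,0) (15,2) (16,15) (11,15)]
2. After x ≤ 19: [(11,8/9) (13,0) (15,2) (16,15) (11,15)]
3. After y ≥ 7: [(11,7) (200/13,7) (16,15) (11,15)]
4. After y ≤ 17: [(11,7) (200/13,7) (16,15) (11,15)]
5. Canonical ring: [(11,7) (200/13,7) (16,15) (11,15)]

Clipped polygon: [(11,7) (200/13,7) (16,15) (11,15)]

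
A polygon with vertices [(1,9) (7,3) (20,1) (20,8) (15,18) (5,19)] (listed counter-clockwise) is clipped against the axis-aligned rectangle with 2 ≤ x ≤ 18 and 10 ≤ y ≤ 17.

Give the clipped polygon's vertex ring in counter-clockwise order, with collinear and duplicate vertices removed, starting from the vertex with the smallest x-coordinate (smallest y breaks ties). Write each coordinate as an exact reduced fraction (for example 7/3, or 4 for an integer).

Clipped polygon: [(2,10) (18,10) (18,12) (31/2,17) (21/5,17) (2,23/2)]

1. After x ≥ 2: [(2,23/2) (2,8) (7,3) (20,1) (20,8) (15,18) (5,19)]
2. After x ≤ 18: [(2,23/2) (2,8) (7,3) (18,17/13) (18,12) (15,18) (5,19)]
3. After y ≥ 10: [(2,23/2) (2,10) (18,10) (18,12) (15,18) (5,19)]
4. After y ≤ 17: [(21/5,17) (2,23/2) (2,10) (18,10) (18,12) (31/2,17)]
5. Canonical ring: [(2,10) (18,10) (18,12) (31/2,17) (21/5,17) (2,23/2)]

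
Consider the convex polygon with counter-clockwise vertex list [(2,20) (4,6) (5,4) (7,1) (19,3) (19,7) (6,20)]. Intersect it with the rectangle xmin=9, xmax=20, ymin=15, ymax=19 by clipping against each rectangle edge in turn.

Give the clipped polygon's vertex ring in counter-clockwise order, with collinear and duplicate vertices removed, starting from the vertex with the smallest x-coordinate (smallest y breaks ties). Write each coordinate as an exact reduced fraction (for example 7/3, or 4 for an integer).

1. After x ≥ 9: [(9,4/3) (19,3) (19,7) (9,17)]
2. After x ≤ 20: [(9,4/3) (19,3) (19,7) (9,17)]
3. After y ≥ 15: [(9,15) (11,15) (9,17)]
4. After y ≤ 19: [(9,15) (11,15) (9,17)]
5. Canonical ring: [(9,15) (11,15) (9,17)]

Clipped polygon: [(9,15) (11,15) (9,17)]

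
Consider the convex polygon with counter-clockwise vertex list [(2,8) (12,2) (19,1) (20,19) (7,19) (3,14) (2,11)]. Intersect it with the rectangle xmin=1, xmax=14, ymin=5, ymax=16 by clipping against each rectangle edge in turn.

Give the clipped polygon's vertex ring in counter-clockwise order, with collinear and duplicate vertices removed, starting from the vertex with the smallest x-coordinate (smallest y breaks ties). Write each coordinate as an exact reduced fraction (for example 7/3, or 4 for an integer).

Clipped polygon: [(2,8) (7,5) (14,5) (14,16) (23/5,16) (3,14) (2,11)]

1. After x ≥ 1: [(2,8) (12,2) (19,1) (20,19) (7,19) (3,14) (2,11)]
2. After x ≤ 14: [(2,8) (12,2) (14,12/7) (14,19) (7,19) (3,14) (2,11)]
3. After y ≥ 5: [(2,8) (7,5) (14,5) (14,19) (7,19) (3,14) (2,11)]
4. After y ≤ 16: [(2,8) (7,5) (14,5) (14,16) (23/5,16) (3,14) (2,11)]
5. Canonical ring: [(2,8) (7,5) (14,5) (14,16) (23/5,16) (3,14) (2,11)]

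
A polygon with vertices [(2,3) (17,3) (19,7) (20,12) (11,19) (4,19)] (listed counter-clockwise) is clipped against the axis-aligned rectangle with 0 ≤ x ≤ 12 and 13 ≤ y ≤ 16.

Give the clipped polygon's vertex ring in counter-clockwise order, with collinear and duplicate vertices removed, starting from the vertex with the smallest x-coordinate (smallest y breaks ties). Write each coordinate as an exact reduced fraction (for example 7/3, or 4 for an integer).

1. After x ≥ 0: [(2,3) (17,3) (19,7) (20,12) (11,19) (4,19)]
2. After x ≤ 12: [(2,3) (12,3) (12,164/9) (11,19) (4,19)]
3. After y ≥ 13: [(13/4,13) (12,13) (12,164/9) (11,19) (4,19)]
4. After y ≤ 16: [(29/8,16) (13/4,13) (12,13) (12,16)]
5. Canonical ring: [(13/4,13) (12,13) (12,16) (29/8,16)]

Clipped polygon: [(13/4,13) (12,13) (12,16) (29/8,16)]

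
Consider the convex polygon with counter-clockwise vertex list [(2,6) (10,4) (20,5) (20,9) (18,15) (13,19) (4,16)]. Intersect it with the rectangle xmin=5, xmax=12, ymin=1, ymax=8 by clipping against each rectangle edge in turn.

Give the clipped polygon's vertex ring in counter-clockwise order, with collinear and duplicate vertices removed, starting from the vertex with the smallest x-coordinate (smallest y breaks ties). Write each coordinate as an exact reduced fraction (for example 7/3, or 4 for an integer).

Clipped polygon: [(5,21/4) (10,4) (12,21/5) (12,8) (5,8)]

1. After x ≥ 5: [(5,21/4) (10,4) (20,5) (20,9) (18,15) (13,19) (5,49/3)]
2. After x ≤ 12: [(5,21/4) (10,4) (12,21/5) (12,56/3) (5,49/3)]
3. After y ≥ 1: [(5,21/4) (10,4) (12,21/5) (12,56/3) (5,49/3)]
4. After y ≤ 8: [(5,8) (5,21/4) (10,4) (12,21/5) (12,8)]
5. Canonical ring: [(5,21/4) (10,4) (12,21/5) (12,8) (5,8)]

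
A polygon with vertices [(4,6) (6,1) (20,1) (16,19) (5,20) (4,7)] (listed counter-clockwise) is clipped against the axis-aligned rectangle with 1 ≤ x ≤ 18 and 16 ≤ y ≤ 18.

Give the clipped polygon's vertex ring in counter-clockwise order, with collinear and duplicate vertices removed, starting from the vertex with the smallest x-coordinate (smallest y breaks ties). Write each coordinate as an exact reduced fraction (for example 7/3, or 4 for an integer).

Clipped polygon: [(61/13,16) (50/3,16) (146/9,18) (63/13,18)]

1. After x ≥ 1: [(4,6) (6,1) (20,1) (16,19) (5,20) (4,7)]
2. After x ≤ 18: [(4,6) (6,1) (18,1) (18,10) (16,19) (5,20) (4,7)]
3. After y ≥ 16: [(50/3,16) (16,19) (5,20) (61/13,16)]
4. After y ≤ 18: [(50/3,16) (146/9,18) (63/13,18) (61/13,16)]
5. Canonical ring: [(61/13,16) (50/3,16) (146/9,18) (63/13,18)]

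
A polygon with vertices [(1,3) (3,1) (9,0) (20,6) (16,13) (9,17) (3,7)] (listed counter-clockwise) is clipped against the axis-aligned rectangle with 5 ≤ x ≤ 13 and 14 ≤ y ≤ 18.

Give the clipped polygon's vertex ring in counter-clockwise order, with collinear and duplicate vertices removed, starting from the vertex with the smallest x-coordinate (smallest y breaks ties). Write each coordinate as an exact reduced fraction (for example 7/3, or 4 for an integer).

1. After x ≥ 5: [(5,2/3) (9,0) (20,6) (16,13) (9,17) (5,31/3)]
2. After x ≤ 13: [(5,2/3) (9,0) (13,24/11) (13,103/7) (9,17) (5,31/3)]
3. After y ≥ 14: [(13,14) (13,103/7) (9,17) (36/5,14)]
4. After y ≤ 18: [(13,14) (13,103/7) (9,17) (36/5,14)]
5. Canonical ring: [(36/5,14) (13,14) (13,103/7) (9,17)]

Clipped polygon: [(36/5,14) (13,14) (13,103/7) (9,17)]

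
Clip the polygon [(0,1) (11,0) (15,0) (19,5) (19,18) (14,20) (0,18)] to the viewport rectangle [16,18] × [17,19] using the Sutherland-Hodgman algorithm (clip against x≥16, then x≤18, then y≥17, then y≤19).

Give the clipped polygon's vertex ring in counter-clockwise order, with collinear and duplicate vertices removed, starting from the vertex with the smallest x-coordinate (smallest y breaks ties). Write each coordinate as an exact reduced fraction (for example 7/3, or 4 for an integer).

Clipped polygon: [(16,17) (18,17) (18,92/5) (33/2,19) (16,19)]

1. After x ≥ 16: [(16,5/4) (19,5) (19,18) (16,96/5)]
2. After x ≤ 18: [(16,5/4) (18,15/4) (18,92/5) (16,96/5)]
3. After y ≥ 17: [(16,17) (18,17) (18,92/5) (16,96/5)]
4. After y ≤ 19: [(16,19) (16,17) (18,17) (18,92/5) (33/2,19)]
5. Canonical ring: [(16,17) (18,17) (18,92/5) (33/2,19) (16,19)]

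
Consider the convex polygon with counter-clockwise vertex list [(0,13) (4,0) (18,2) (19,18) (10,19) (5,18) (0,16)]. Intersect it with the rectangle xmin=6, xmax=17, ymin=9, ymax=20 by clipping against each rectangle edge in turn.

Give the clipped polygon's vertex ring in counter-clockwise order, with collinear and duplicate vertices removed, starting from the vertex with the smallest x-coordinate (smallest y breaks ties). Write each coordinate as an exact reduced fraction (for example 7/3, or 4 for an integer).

1. After x ≥ 6: [(6,2/7) (18,2) (19,18) (10,19) (6,91/5)]
2. After x ≤ 17: [(6,2/7) (17,13/7) (17,164/9) (10,19) (6,91/5)]
3. After y ≥ 9: [(6,9) (17,9) (17,164/9) (10,19) (6,91/5)]
4. After y ≤ 20: [(6,9) (17,9) (17,164/9) (10,19) (6,91/5)]
5. Canonical ring: [(6,9) (17,9) (17,164/9) (10,19) (6,91/5)]

Clipped polygon: [(6,9) (17,9) (17,164/9) (10,19) (6,91/5)]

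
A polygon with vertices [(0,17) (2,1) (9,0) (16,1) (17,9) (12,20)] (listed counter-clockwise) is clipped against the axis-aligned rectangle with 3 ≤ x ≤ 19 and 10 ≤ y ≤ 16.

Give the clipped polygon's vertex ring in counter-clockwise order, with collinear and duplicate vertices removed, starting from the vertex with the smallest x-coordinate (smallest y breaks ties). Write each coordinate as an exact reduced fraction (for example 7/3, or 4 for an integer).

1. After x ≥ 3: [(3,71/4) (3,6/7) (9,0) (16,1) (17,9) (12,20)]
2. After x ≤ 19: [(3,71/4) (3,6/7) (9,0) (16,1) (17,9) (12,20)]
3. After y ≥ 10: [(3,71/4) (3,10) (182/11,10) (12,20)]
4. After y ≤ 16: [(3,16) (3,10) (182/11,10) (152/11,16)]
5. Canonical ring: [(3,10) (182/11,10) (152/11,16) (3,16)]

Clipped polygon: [(3,10) (182/11,10) (152/11,16) (3,16)]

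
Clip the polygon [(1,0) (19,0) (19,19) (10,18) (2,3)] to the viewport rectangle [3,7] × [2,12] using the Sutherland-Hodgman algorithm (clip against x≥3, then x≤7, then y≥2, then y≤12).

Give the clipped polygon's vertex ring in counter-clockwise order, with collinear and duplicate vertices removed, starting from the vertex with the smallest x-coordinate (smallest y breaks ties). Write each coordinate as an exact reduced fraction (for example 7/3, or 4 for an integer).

Clipped polygon: [(3,2) (7,2) (7,12) (34/5,12) (3,39/8)]

1. After x ≥ 3: [(3,0) (19,0) (19,19) (10,18) (3,39/8)]
2. After x ≤ 7: [(3,0) (7,0) (7,99/8) (3,39/8)]
3. After y ≥ 2: [(3,2) (7,2) (7,99/8) (3,39/8)]
4. After y ≤ 12: [(3,2) (7,2) (7,12) (34/5,12) (3,39/8)]
5. Canonical ring: [(3,2) (7,2) (7,12) (34/5,12) (3,39/8)]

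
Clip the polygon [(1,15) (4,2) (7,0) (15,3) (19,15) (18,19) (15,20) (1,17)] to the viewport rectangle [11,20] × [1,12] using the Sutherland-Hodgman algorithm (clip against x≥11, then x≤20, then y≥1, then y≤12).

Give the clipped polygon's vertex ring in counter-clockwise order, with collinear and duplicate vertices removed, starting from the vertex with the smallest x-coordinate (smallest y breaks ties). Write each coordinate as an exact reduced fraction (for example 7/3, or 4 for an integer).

1. After x ≥ 11: [(11,3/2) (15,3) (19,15) (18,19) (15,20) (11,134/7)]
2. After x ≤ 20: [(11,3/2) (15,3) (19,15) (18,19) (15,20) (11,134/7)]
3. After y ≥ 1: [(11,3/2) (15,3) (19,15) (18,19) (15,20) (11,134/7)]
4. After y ≤ 12: [(11,12) (11,3/2) (15,3) (18,12)]
5. Canonical ring: [(11,3/2) (15,3) (18,12) (11,12)]

Clipped polygon: [(11,3/2) (15,3) (18,12) (11,12)]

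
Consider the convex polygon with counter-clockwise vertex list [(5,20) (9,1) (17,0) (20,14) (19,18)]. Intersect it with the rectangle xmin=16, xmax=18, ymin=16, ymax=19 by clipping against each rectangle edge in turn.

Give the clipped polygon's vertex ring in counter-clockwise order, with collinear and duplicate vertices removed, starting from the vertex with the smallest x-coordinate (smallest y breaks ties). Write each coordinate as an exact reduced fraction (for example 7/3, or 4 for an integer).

Clipped polygon: [(16,16) (18,16) (18,127/7) (16,129/7)]

1. After x ≥ 16: [(16,129/7) (16,1/8) (17,0) (20,14) (19,18)]
2. After x ≤ 18: [(18,127/7) (16,129/7) (16,1/8) (17,0) (18,14/3)]
3. After y ≥ 16: [(18,16) (18,127/7) (16,129/7) (16,16)]
4. After y ≤ 19: [(18,16) (18,127/7) (16,129/7) (16,16)]
5. Canonical ring: [(16,16) (18,16) (18,127/7) (16,129/7)]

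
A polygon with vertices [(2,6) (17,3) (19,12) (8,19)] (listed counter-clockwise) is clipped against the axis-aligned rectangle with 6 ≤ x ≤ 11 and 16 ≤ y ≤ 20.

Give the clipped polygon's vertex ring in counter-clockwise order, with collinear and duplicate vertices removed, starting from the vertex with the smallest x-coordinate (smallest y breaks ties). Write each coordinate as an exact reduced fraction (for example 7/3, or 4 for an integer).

1. After x ≥ 6: [(6,44/3) (6,26/5) (17,3) (19,12) (8,19)]
2. After x ≤ 11: [(6,44/3) (6,26/5) (11,21/5) (11,188/11) (8,19)]
3. After y ≥ 16: [(86/13,16) (11,16) (11,188/11) (8,19)]
4. After y ≤ 20: [(86/13,16) (11,16) (11,188/11) (8,19)]
5. Canonical ring: [(86/13,16) (11,16) (11,188/11) (8,19)]

Clipped polygon: [(86/13,16) (11,16) (11,188/11) (8,19)]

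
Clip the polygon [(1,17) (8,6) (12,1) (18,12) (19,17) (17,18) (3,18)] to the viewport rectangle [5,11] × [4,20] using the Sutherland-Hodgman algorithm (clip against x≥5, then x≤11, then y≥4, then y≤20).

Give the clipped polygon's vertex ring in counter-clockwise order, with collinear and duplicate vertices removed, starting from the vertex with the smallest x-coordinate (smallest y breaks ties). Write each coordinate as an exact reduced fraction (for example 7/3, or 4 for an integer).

Clipped polygon: [(5,75/7) (8,6) (48/5,4) (11,4) (11,18) (5,18)]

1. After x ≥ 5: [(5,75/7) (8,6) (12,1) (18,12) (19,17) (17,18) (5,18)]
2. After x ≤ 11: [(5,75/7) (8,6) (11,9/4) (11,18) (5,18)]
3. After y ≥ 4: [(5,75/7) (8,6) (48/5,4) (11,4) (11,18) (5,18)]
4. After y ≤ 20: [(5,75/7) (8,6) (48/5,4) (11,4) (11,18) (5,18)]
5. Canonical ring: [(5,75/7) (8,6) (48/5,4) (11,4) (11,18) (5,18)]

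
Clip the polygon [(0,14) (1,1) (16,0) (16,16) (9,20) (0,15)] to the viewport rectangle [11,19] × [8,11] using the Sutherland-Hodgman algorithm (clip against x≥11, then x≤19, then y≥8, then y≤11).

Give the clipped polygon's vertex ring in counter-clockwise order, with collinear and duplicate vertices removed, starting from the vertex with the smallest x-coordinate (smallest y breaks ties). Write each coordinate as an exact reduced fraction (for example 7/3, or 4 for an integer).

Clipped polygon: [(11,8) (16,8) (16,11) (11,11)]

1. After x ≥ 11: [(11,1/3) (16,0) (16,16) (11,132/7)]
2. After x ≤ 19: [(11,1/3) (16,0) (16,16) (11,132/7)]
3. After y ≥ 8: [(11,8) (16,8) (16,16) (11,132/7)]
4. After y ≤ 11: [(11,11) (11,8) (16,8) (16,11)]
5. Canonical ring: [(11,8) (16,8) (16,11) (11,11)]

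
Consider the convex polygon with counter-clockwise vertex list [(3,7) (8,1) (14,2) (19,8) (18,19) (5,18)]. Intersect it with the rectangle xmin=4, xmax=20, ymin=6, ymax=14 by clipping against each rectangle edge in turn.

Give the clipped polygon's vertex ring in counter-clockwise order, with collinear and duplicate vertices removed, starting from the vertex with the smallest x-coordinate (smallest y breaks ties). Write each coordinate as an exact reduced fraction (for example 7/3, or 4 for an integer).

Clipped polygon: [(4,6) (52/3,6) (19,8) (203/11,14) (47/11,14) (4,25/2)]

1. After x ≥ 4: [(4,25/2) (4,29/5) (8,1) (14,2) (19,8) (18,19) (5,18)]
2. After x ≤ 20: [(4,25/2) (4,29/5) (8,1) (14,2) (19,8) (18,19) (5,18)]
3. After y ≥ 6: [(4,25/2) (4,6) (52/3,6) (19,8) (18,19) (5,18)]
4. After y ≤ 14: [(47/11,14) (4,25/2) (4,6) (52/3,6) (19,8) (203/11,14)]
5. Canonical ring: [(4,6) (52/3,6) (19,8) (203/11,14) (47/11,14) (4,25/2)]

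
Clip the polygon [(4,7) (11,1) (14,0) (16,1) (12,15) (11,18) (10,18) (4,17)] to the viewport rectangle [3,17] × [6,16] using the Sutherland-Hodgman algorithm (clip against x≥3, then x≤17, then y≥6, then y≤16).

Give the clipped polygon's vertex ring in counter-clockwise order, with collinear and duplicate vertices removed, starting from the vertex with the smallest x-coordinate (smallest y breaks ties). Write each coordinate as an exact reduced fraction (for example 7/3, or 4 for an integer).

1. After x ≥ 3: [(4,7) (11,1) (14,0) (16,1) (12,15) (11,18) (10,18) (4,17)]
2. After x ≤ 17: [(4,7) (11,1) (14,0) (16,1) (12,15) (11,18) (10,18) (4,17)]
3. After y ≥ 6: [(4,7) (31/6,6) (102/7,6) (12,15) (11,18) (10,18) (4,17)]
4. After y ≤ 16: [(4,16) (4,7) (31/6,6) (102/7,6) (12,15) (35/3,16)]
5. Canonical ring: [(4,7) (31/6,6) (102/7,6) (12,15) (35/3,16) (4,16)]

Clipped polygon: [(4,7) (31/6,6) (102/7,6) (12,15) (35/3,16) (4,16)]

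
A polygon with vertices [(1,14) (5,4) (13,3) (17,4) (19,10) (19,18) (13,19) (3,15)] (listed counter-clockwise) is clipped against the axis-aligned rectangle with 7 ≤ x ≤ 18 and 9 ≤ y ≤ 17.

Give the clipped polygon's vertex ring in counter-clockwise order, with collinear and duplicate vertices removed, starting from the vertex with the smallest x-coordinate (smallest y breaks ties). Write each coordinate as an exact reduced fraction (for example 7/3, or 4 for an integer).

1. After x ≥ 7: [(7,15/4) (13,3) (17,4) (19,10) (19,18) (13,19) (7,83/5)]
2. After x ≤ 18: [(7,15/4) (13,3) (17,4) (18,7) (18,109/6) (13,19) (7,83/5)]
3. After y ≥ 9: [(7,9) (18,9) (18,109/6) (13,19) (7,83/5)]
4. After y ≤ 17: [(7,9) (18,9) (18,17) (8,17) (7,83/5)]
5. Canonical ring: [(7,9) (18,9) (18,17) (8,17) (7,83/5)]

Clipped polygon: [(7,9) (18,9) (18,17) (8,17) (7,83/5)]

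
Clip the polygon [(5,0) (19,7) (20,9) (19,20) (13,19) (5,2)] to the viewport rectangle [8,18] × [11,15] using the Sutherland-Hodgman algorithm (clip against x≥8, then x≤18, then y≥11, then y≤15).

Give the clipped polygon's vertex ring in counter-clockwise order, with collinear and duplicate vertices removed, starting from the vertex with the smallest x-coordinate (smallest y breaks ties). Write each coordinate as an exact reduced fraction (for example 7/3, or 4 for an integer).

Clipped polygon: [(157/17,11) (18,11) (18,15) (189/17,15)]

1. After x ≥ 8: [(8,3/2) (19,7) (20,9) (19,20) (13,19) (8,67/8)]
2. After x ≤ 18: [(8,3/2) (18,13/2) (18,119/6) (13,19) (8,67/8)]
3. After y ≥ 11: [(18,11) (18,119/6) (13,19) (157/17,11)]
4. After y ≤ 15: [(18,11) (18,15) (189/17,15) (157/17,11)]
5. Canonical ring: [(157/17,11) (18,11) (18,15) (189/17,15)]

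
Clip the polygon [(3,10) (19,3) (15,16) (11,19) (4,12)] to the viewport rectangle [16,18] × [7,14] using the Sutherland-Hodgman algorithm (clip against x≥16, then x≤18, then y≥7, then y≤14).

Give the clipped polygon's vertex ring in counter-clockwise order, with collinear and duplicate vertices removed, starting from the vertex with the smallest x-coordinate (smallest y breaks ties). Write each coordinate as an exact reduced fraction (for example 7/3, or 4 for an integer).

1. After x ≥ 16: [(16,69/16) (19,3) (16,51/4)]
2. After x ≤ 18: [(16,69/16) (18,55/16) (18,25/4) (16,51/4)]
3. After y ≥ 7: [(16,7) (231/13,7) (16,51/4)]
4. After y ≤ 14: [(16,7) (231/13,7) (16,51/4)]
5. Canonical ring: [(16,7) (231/13,7) (16,51/4)]

Clipped polygon: [(16,7) (231/13,7) (16,51/4)]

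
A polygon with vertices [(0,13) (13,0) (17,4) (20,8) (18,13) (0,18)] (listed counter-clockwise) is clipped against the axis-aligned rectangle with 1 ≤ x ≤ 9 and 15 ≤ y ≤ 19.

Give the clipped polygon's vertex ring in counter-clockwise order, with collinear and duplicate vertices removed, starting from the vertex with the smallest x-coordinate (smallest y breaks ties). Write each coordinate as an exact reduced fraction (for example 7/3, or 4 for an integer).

1. After x ≥ 1: [(1,12) (13,0) (17,4) (20,8) (18,13) (1,319/18)]
2. After x ≤ 9: [(1,12) (9,4) (9,31/2) (1,319/18)]
3. After y ≥ 15: [(1,15) (9,15) (9,31/2) (1,319/18)]
4. After y ≤ 19: [(1,15) (9,15) (9,31/2) (1,319/18)]
5. Canonical ring: [(1,15) (9,15) (9,31/2) (1,319/18)]

Clipped polygon: [(1,15) (9,15) (9,31/2) (1,319/18)]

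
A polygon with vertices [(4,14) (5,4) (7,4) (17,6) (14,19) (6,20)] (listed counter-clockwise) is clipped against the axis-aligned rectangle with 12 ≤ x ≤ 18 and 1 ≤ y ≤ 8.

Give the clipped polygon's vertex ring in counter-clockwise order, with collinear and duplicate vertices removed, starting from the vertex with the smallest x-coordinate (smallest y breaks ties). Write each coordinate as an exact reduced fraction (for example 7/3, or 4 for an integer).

Clipped polygon: [(12,5) (17,6) (215/13,8) (12,8)]

1. After x ≥ 12: [(12,5) (17,6) (14,19) (12,77/4)]
2. After x ≤ 18: [(12,5) (17,6) (14,19) (12,77/4)]
3. After y ≥ 1: [(12,5) (17,6) (14,19) (12,77/4)]
4. After y ≤ 8: [(12,8) (12,5) (17,6) (215/13,8)]
5. Canonical ring: [(12,5) (17,6) (215/13,8) (12,8)]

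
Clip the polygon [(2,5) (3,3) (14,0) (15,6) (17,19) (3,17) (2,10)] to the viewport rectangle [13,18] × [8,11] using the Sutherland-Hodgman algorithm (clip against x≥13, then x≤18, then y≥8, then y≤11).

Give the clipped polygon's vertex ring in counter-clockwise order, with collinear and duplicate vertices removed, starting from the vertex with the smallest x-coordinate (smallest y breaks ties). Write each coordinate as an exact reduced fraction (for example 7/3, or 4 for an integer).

1. After x ≥ 13: [(13,3/11) (14,0) (15,6) (17,19) (13,129/7)]
2. After x ≤ 18: [(13,3/11) (14,0) (15,6) (17,19) (13,129/7)]
3. After y ≥ 8: [(13,8) (199/13,8) (17,19) (13,129/7)]
4. After y ≤ 11: [(13,11) (13,8) (199/13,8) (205/13,11)]
5. Canonical ring: [(13,8) (199/13,8) (205/13,11) (13,11)]

Clipped polygon: [(13,8) (199/13,8) (205/13,11) (13,11)]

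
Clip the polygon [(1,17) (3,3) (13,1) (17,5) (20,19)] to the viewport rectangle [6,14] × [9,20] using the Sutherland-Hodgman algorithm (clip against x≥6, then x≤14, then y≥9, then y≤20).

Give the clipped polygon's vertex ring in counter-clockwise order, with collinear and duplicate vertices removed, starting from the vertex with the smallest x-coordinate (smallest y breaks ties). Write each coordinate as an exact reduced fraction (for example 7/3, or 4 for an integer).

1. After x ≥ 6: [(6,333/19) (6,12/5) (13,1) (17,5) (20,19)]
2. After x ≤ 14: [(14,349/19) (6,333/19) (6,12/5) (13,1) (14,2)]
3. After y ≥ 9: [(14,9) (14,349/19) (6,333/19) (6,9)]
4. After y ≤ 20: [(14,9) (14,349/19) (6,333/19) (6,9)]
5. Canonical ring: [(6,9) (14,9) (14,349/19) (6,333/19)]

Clipped polygon: [(6,9) (14,9) (14,349/19) (6,333/19)]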